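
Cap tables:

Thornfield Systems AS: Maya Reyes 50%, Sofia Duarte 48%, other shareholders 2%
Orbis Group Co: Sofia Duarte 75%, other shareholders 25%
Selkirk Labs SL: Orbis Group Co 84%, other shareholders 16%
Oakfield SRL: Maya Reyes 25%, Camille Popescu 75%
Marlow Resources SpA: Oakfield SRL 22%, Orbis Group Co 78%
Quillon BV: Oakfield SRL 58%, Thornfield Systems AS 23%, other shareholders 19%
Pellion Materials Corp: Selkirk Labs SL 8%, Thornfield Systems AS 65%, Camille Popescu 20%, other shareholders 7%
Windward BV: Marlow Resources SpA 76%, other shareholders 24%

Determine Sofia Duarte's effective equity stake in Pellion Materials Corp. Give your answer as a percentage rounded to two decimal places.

Sofia reaches Pellion along 2 paths.
Via Orbis → Selkirk: 75% × 84% × 8% = 5.04%.
Via Thornfield: 48% × 65% = 31.2%.
Total: 5.04% + 31.2% = 36.24%.

36.24%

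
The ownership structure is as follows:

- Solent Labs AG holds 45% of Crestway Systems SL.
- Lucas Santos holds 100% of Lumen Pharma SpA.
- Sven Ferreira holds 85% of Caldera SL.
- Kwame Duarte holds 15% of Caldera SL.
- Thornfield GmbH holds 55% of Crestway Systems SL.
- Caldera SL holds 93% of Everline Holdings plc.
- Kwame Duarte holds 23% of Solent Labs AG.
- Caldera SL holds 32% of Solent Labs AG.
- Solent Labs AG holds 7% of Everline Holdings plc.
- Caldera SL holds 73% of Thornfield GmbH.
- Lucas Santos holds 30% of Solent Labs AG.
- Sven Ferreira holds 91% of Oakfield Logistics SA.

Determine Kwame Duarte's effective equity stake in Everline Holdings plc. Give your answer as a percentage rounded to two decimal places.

15.90%

Kwame reaches Everline along 3 paths.
Via Caldera: 15% × 93% = 13.95%.
Via Solent: 23% × 7% = 1.61%.
Via Caldera → Solent: 15% × 32% × 7% = 0.336%.
Total: 13.95% + 1.61% + 0.336% = 15.896%.
Rounded: 15.90%.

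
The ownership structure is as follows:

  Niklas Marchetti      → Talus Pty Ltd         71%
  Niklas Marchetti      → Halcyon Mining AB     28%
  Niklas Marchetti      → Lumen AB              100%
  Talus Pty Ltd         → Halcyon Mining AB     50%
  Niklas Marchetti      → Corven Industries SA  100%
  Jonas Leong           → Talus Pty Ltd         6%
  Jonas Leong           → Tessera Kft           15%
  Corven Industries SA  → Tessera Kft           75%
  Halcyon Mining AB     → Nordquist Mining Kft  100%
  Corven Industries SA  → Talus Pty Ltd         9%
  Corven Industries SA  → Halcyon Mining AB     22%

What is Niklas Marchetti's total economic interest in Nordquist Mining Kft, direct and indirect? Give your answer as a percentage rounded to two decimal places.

90.00%

Niklas reaches Nordquist along 4 paths.
Via Halcyon: 28% × 100% = 28%.
Via Talus → Halcyon: 71% × 50% × 100% = 35.5%.
Via Corven → Talus → Halcyon: 100% × 9% × 50% × 100% = 4.5%.
Via Corven → Halcyon: 100% × 22% × 100% = 22%.
Total: 28% + 35.5% + 4.5% + 22% = 90%.
Rounded: 90.00%.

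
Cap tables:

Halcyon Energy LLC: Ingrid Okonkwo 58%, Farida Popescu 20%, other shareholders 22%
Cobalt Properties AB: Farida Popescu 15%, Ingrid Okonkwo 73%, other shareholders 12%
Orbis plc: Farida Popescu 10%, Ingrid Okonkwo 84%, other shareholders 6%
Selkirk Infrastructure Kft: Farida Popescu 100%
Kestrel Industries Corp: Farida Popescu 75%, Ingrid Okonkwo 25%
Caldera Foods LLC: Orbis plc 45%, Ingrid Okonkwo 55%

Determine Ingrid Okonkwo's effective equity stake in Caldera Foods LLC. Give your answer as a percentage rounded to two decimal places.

92.80%

Ingrid reaches Caldera along 2 paths.
Via Orbis: 84% × 45% = 37.8%.
Direct stake: 55% = 55%.
Total: 37.8% + 55% = 92.8%.
Rounded: 92.80%.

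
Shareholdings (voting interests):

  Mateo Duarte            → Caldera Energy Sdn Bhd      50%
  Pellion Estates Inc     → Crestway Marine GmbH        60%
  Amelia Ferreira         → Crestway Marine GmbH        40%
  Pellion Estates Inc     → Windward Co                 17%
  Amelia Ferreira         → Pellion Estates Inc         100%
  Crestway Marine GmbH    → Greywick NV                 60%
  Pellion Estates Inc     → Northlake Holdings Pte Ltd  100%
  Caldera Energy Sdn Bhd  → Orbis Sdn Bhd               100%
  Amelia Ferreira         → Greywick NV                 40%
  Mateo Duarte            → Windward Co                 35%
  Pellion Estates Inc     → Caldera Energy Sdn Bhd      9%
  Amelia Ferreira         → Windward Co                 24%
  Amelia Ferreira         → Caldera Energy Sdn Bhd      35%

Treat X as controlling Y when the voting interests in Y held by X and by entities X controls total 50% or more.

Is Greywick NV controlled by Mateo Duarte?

No

Mateo holds 50% of Caldera, so Mateo controls Caldera.
Caldera holds 100% of Orbis, so Mateo controls Orbis.
Neither Mateo nor any entity Mateo controls holds any voting interest in Greywick.
So Mateo does not control Greywick.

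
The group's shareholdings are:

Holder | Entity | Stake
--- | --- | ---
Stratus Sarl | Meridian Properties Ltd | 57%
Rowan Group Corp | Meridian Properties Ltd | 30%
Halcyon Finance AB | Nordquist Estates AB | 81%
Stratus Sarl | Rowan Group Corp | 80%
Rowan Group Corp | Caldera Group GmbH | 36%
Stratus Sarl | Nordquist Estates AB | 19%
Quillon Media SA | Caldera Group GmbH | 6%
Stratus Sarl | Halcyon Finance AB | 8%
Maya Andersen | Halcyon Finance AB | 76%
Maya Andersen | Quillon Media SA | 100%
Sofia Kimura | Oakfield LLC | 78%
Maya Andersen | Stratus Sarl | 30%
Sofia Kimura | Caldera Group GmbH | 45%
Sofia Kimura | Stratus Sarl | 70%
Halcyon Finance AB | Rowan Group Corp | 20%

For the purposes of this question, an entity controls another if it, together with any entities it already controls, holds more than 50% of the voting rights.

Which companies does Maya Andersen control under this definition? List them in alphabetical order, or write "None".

Halcyon Finance AB, Nordquist Estates AB, Quillon Media SA

Maya holds 76% of Halcyon, so Maya controls Halcyon.
Halcyon holds 81% of Nordquist, so Maya controls Nordquist.
Maya holds 100% of Quillon, so Maya controls Quillon.
No other company's threshold is met.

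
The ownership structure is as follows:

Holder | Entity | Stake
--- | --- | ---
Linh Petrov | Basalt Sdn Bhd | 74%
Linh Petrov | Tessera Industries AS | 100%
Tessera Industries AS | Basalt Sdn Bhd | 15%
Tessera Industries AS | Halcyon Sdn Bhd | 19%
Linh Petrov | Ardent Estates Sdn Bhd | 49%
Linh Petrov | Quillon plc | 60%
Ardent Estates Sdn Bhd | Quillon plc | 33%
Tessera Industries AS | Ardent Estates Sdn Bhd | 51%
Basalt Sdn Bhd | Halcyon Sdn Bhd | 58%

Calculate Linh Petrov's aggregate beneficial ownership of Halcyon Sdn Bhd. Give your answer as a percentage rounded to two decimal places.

Linh reaches Halcyon along 3 paths.
Via Tessera → Basalt: 100% × 15% × 58% = 8.7%.
Via Basalt: 74% × 58% = 42.92%.
Via Tessera: 100% × 19% = 19%.
Total: 8.7% + 42.92% + 19% = 70.62%.

70.62%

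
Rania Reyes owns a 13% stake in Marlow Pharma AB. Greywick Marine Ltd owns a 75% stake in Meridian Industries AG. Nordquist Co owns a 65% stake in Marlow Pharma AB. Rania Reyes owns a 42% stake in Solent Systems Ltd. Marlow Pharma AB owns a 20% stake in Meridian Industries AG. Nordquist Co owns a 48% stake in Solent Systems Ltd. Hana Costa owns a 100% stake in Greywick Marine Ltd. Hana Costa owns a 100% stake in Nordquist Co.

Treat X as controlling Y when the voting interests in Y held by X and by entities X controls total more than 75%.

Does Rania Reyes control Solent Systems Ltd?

Rania's largest direct stake is 42% in Solent, which does not meet the threshold, so Rania controls no company.
In Solent, Rania's side holds only 42%, not > 75%.
So Rania does not control Solent.

No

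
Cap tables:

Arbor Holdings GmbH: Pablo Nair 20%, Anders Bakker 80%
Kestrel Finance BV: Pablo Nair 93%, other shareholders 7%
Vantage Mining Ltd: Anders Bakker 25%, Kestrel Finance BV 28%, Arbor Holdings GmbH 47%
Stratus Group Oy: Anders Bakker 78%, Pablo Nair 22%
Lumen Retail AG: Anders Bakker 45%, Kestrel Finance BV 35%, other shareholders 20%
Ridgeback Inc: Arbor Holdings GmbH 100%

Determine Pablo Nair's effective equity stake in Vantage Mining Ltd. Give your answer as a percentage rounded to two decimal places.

35.44%

Pablo reaches Vantage along 2 paths.
Via Kestrel: 93% × 28% = 26.04%.
Via Arbor: 20% × 47% = 9.4%.
Total: 26.04% + 9.4% = 35.44%.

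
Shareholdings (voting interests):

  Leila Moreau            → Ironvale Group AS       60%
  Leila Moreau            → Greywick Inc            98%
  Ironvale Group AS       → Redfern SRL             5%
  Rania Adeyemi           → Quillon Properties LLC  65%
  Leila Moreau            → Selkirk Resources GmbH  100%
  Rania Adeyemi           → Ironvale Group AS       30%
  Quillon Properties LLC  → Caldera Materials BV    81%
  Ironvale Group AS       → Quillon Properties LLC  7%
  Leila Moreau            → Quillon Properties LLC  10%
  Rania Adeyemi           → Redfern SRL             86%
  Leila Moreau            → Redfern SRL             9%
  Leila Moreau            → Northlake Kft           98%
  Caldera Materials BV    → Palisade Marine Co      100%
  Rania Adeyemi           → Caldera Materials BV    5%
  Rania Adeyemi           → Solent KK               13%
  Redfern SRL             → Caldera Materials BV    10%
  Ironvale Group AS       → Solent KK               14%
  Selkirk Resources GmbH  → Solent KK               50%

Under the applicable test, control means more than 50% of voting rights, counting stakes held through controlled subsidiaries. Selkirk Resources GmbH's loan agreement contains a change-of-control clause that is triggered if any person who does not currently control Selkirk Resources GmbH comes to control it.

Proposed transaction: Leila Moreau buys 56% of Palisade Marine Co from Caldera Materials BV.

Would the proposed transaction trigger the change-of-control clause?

The purchase adds only to Leila's holdings (Caldera's stake shrinks), so Leila is the only person who could newly come to control Selkirk.
Leila holds 100% of Selkirk, so Leila controls Selkirk.
So Leila already controls Selkirk before the transaction.
After the purchase, Leila holds 56% of Palisade directly, and Caldera's stake falls to 44%.
Leila controlled Selkirk already, so this is not a new person acquiring control; every other person's position is unchanged or reduced.
No new person acquires control, so the clause is not triggered.

No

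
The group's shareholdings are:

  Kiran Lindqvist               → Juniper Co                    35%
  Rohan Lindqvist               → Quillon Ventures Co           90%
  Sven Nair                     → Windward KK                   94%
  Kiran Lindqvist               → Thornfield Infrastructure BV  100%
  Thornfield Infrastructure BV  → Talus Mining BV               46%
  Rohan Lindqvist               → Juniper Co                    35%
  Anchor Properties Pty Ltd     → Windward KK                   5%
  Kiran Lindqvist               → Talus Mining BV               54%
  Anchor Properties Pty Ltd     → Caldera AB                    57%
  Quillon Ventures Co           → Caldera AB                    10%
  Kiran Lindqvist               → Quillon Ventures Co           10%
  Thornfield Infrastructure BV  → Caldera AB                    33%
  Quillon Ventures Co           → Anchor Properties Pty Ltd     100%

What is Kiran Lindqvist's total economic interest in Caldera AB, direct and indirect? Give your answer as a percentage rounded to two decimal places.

39.70%

Kiran reaches Caldera along 3 paths.
Via Thornfield: 100% × 33% = 33%.
Via Quillon: 10% × 10% = 1%.
Via Quillon → Anchor: 10% × 100% × 57% = 5.7%.
Total: 33% + 1% + 5.7% = 39.7%.
Rounded: 39.70%.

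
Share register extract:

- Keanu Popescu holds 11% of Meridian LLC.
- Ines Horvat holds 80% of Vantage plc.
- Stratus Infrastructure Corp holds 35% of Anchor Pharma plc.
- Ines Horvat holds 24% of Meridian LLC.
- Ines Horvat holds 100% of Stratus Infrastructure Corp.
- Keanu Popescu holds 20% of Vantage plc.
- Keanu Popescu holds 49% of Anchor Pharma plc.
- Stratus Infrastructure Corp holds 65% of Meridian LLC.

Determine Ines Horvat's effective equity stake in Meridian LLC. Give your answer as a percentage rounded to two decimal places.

89.00%

Ines reaches Meridian along 2 paths.
Direct stake: 24% = 24%.
Via Stratus: 100% × 65% = 65%.
Total: 24% + 65% = 89%.
Rounded: 89.00%.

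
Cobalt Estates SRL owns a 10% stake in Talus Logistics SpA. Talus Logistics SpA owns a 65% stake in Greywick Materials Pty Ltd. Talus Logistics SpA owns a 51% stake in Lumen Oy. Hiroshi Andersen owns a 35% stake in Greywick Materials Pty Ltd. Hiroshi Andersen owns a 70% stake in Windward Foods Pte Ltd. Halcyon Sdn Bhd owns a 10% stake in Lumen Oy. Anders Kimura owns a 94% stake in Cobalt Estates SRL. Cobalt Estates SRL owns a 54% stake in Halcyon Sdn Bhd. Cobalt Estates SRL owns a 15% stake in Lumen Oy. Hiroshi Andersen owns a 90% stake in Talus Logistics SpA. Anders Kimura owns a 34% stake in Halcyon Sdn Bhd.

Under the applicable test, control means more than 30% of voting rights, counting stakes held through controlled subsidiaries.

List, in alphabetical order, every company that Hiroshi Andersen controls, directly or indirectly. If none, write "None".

Greywick Materials Pty Ltd, Lumen Oy, Talus Logistics SpA, Windward Foods Pte Ltd

Hiroshi holds 90% of Talus, so Hiroshi controls Talus.
Hiroshi and Talus together hold 35% + 65% = 100% of Greywick, so Hiroshi controls Greywick.
Hiroshi holds 70% of Windward, so Hiroshi controls Windward.
Talus holds 51% of Lumen, so Hiroshi controls Lumen.
No other company's threshold is met.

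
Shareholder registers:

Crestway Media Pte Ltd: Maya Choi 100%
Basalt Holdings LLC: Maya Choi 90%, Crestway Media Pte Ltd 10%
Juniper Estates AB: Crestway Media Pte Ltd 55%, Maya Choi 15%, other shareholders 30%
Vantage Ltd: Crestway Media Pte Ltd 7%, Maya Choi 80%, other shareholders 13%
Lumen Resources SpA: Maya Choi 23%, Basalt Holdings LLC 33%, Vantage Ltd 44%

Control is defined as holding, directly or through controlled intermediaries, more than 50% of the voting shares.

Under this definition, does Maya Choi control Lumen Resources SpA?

Yes

Maya holds 100% of Crestway, so Maya controls Crestway.
Maya and Crestway together hold 90% + 10% = 100% of Basalt, so Maya controls Basalt.
Crestway and Maya together hold 7% + 80% = 87% of Vantage, so Maya controls Vantage.
Maya and Basalt and Vantage together hold 23% + 33% + 44% = 100% of Lumen, so Maya controls Lumen.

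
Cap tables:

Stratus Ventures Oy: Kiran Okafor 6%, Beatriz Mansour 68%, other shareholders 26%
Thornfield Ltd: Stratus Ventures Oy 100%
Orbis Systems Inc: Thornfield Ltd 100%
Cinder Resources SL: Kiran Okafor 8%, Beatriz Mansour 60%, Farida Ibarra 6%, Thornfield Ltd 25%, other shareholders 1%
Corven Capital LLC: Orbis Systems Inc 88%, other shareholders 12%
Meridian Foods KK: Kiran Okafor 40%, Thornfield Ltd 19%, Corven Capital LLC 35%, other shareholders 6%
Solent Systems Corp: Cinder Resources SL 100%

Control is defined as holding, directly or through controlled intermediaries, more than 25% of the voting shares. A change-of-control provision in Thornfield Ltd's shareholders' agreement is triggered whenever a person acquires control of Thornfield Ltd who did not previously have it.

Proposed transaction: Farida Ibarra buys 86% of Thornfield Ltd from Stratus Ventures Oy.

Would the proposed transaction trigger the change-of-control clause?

The purchase adds only to Farida's holdings (Stratus's stake shrinks), so Farida is the only person who could newly come to control Thornfield.
Farida's largest direct stake is 6% in Cinder, which does not meet the threshold, so Farida controls no company.
Neither Farida nor any entity Farida controls holds any voting interest in Thornfield.
So before the transaction, Farida does not control Thornfield.
After the purchase, Farida holds 86% of Thornfield directly, and Stratus's stake falls to 14%.
Farida holds 86% of Thornfield, so Farida controls Thornfield.
Farida did not control Thornfield before and does after, so the clause is triggered.

Yes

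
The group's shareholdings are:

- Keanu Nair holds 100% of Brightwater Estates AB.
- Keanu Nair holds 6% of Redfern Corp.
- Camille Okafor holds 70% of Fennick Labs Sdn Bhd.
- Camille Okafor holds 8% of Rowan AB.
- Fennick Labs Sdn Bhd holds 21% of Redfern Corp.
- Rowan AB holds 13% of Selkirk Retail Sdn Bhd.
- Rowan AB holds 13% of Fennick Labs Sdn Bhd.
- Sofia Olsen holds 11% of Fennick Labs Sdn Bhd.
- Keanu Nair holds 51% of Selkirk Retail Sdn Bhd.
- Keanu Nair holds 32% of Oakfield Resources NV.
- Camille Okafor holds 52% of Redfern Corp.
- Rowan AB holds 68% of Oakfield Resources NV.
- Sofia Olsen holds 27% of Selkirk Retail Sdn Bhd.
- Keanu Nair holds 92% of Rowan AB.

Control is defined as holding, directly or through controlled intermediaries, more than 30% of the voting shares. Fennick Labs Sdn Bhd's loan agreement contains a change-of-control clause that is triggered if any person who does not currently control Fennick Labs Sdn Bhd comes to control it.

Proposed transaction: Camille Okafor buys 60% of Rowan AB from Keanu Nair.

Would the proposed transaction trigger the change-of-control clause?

The purchase adds only to Camille's holdings (Keanu's stake shrinks), so Camille is the only person who could newly come to control Fennick.
Camille holds 70% of Fennick, so Camille controls Fennick.
So Camille already controls Fennick before the transaction.
After the purchase, Camille's direct stake in Rowan rises to 8% + 60% = 68%, and Keanu's stake falls to 32%.
Camille controlled Fennick already, so this is not a new person acquiring control; every other person's position is unchanged or reduced.
No new person acquires control, so the clause is not triggered.

No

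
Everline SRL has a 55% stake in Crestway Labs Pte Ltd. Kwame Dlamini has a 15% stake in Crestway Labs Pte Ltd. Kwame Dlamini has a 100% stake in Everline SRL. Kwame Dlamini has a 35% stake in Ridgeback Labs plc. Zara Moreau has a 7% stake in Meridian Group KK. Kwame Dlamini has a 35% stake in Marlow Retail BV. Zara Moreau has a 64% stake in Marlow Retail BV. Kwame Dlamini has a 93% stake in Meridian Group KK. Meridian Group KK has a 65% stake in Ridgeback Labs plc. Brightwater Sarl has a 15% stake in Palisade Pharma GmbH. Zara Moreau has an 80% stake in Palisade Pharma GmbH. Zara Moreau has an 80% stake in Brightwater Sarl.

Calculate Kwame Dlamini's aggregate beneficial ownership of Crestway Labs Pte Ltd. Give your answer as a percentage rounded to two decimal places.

Kwame reaches Crestway along 2 paths.
Via Everline: 100% × 55% = 55%.
Direct stake: 15% = 15%.
Total: 55% + 15% = 70%.
Rounded: 70.00%.

70.00%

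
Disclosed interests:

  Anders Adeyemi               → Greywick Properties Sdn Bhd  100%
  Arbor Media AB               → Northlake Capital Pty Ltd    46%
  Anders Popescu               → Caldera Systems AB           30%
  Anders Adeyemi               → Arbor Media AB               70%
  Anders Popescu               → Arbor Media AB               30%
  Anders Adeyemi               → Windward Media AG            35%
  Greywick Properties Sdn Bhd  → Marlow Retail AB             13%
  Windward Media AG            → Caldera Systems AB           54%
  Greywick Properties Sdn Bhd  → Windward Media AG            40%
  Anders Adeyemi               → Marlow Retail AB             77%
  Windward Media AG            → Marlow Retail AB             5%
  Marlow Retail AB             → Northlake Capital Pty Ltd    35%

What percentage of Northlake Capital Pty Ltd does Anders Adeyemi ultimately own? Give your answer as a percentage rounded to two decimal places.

65.01%

Anders Adeyemi reaches Northlake along 5 paths.
Via Arbor: 70% × 46% = 32.2%.
Via Greywick → Marlow: 100% × 13% × 35% = 4.55%.
Via Windward → Marlow: 35% × 5% × 35% = 0.6125%.
Via Greywick → Windward → Marlow: 100% × 40% × 5% × 35% = 0.7%.
Via Marlow: 77% × 35% = 26.95%.
Total: 32.2% + 4.55% + 0.6125% + 0.7% + 26.95% = 65.0125%.
Rounded: 65.01%.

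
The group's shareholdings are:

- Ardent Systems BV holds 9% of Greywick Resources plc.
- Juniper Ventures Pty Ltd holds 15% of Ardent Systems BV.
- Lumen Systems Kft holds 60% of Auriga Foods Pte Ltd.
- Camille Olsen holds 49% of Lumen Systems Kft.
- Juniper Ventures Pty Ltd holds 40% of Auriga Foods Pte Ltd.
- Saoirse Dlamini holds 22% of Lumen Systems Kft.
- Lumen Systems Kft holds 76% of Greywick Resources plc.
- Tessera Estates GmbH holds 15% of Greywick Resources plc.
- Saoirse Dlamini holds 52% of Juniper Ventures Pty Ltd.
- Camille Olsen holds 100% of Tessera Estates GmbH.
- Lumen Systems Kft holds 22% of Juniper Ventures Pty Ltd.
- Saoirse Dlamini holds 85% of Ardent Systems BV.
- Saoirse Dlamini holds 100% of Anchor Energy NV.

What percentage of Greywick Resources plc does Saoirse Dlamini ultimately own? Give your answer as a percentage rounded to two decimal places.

25.14%

Saoirse reaches Greywick along 4 paths.
Via Lumen: 22% × 76% = 16.72%.
Via Juniper → Ardent: 52% × 15% × 9% = 0.702%.
Via Lumen → Juniper → Ardent: 22% × 22% × 15% × 9% = 0.06534%.
Via Ardent: 85% × 9% = 7.65%.
Total: 16.72% + 0.702% + 0.06534% + 7.65% = 25.13734%.
Rounded: 25.14%.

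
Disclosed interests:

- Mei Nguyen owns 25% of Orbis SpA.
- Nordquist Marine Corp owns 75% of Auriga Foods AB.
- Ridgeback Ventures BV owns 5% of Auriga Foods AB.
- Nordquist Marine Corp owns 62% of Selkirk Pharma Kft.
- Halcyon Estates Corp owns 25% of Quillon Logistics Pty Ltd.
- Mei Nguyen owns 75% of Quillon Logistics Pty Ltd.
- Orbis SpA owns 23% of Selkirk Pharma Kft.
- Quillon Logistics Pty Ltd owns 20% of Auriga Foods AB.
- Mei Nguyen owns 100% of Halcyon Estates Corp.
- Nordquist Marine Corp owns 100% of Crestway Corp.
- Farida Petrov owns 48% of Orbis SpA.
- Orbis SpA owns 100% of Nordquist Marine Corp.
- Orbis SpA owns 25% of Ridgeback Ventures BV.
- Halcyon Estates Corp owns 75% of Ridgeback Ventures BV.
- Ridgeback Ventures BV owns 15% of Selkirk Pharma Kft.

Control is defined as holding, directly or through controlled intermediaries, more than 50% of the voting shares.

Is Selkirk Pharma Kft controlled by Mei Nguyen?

Mei holds 100% of Halcyon, so Mei controls Halcyon.
Mei and Halcyon together hold 75% + 25% = 100% of Quillon, so Mei controls Quillon.
Halcyon holds 75% of Ridgeback, so Mei controls Ridgeback.
In Selkirk, Mei's side holds only 15%, not > 50%.
So Mei does not control Selkirk.

No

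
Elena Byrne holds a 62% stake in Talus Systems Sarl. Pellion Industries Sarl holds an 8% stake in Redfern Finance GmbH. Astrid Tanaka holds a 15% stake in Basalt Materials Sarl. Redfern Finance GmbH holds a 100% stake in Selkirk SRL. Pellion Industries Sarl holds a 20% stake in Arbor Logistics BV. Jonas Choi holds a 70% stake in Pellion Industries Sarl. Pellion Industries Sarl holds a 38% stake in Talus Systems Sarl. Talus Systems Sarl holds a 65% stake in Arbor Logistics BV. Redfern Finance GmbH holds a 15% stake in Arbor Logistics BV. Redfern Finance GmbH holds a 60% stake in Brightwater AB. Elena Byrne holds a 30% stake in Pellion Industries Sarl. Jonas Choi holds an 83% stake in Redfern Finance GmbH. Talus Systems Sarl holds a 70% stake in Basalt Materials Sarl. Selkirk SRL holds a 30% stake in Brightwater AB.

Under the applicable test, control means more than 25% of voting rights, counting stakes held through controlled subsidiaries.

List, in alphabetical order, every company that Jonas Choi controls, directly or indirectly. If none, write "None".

Jonas holds 70% of Pellion, so Jonas controls Pellion.
Jonas and Pellion together hold 83% + 8% = 91% of Redfern, so Jonas controls Redfern.
Redfern holds 100% of Selkirk, so Jonas controls Selkirk.
Selkirk and Redfern together hold 30% + 60% = 90% of Brightwater, so Jonas controls Brightwater.
Pellion holds 38% of Talus, so Jonas controls Talus.
Talus and Pellion and Redfern together hold 65% + 20% + 15% = 100% of Arbor, so Jonas controls Arbor.
Talus holds 70% of Basalt, so Jonas controls Basalt.

Arbor Logistics BV, Basalt Materials Sarl, Brightwater AB, Pellion Industries Sarl, Redfern Finance GmbH, Selkirk SRL, Talus Systems Sarl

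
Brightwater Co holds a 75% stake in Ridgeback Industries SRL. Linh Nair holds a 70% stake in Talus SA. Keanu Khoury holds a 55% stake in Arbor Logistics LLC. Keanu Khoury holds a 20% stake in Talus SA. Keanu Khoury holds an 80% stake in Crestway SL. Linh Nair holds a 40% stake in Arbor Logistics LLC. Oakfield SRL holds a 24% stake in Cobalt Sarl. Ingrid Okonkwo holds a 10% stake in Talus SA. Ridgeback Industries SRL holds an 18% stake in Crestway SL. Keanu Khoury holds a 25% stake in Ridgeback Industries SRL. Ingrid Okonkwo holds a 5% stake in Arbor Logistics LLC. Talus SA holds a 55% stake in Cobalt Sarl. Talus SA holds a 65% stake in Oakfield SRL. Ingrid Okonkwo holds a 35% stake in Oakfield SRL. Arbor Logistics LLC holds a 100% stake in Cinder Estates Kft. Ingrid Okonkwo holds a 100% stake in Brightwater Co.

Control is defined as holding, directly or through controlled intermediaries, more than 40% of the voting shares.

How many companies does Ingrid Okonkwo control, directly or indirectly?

2

Ingrid holds 100% of Brightwater, so Ingrid controls Brightwater.
Brightwater holds 75% of Ridgeback, so Ingrid controls Ridgeback.
No other company's threshold is met.
Ingrid controls 2 companies.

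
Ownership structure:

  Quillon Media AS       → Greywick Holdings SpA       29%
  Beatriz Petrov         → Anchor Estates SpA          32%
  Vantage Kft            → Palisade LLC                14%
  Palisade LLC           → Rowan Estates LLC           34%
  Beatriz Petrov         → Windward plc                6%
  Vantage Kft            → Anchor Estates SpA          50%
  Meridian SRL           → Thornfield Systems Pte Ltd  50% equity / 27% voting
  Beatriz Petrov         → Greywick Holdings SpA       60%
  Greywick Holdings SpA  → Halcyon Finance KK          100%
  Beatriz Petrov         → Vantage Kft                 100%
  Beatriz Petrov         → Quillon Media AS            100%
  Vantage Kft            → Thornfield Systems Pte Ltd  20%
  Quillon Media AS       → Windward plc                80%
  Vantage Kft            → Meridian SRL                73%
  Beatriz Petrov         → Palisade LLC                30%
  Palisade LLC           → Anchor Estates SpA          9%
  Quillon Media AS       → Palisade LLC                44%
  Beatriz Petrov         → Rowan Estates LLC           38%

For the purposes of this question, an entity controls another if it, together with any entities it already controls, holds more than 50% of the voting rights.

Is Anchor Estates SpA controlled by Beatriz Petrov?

Beatriz holds 100% of Vantage, so Beatriz controls Vantage.
Beatriz holds 100% of Quillon, so Beatriz controls Quillon.
Beatriz and Quillon and Vantage together hold 30% + 44% + 14% = 88% of Palisade, so Beatriz controls Palisade.
Vantage and Beatriz and Palisade together hold 50% + 32% + 9% = 91% of Anchor, so Beatriz controls Anchor.

Yes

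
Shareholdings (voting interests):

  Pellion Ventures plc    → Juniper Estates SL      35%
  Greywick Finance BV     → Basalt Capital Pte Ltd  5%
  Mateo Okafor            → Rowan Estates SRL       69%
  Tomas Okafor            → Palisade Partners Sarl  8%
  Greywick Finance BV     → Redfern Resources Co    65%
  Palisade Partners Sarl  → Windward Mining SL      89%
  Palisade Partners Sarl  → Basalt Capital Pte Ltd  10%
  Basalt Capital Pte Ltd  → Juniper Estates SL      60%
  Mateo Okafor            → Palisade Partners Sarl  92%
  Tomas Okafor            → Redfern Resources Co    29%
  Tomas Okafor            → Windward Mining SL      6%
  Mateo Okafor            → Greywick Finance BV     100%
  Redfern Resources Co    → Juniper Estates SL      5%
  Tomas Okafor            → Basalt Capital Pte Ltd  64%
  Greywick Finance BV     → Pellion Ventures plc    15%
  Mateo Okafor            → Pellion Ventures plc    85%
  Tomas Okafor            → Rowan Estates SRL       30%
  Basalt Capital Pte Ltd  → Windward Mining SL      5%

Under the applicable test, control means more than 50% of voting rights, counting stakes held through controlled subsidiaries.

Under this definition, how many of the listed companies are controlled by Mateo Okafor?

6

Mateo holds 100% of Greywick, so Mateo controls Greywick.
Mateo holds 92% of Palisade, so Mateo controls Palisade.
Palisade holds 89% of Windward, so Mateo controls Windward.
Greywick and Mateo together hold 15% + 85% = 100% of Pellion, so Mateo controls Pellion.
Greywick holds 65% of Redfern, so Mateo controls Redfern.
Mateo holds 69% of Rowan, so Mateo controls Rowan.
No other company's threshold is met.
Mateo controls 6 companies.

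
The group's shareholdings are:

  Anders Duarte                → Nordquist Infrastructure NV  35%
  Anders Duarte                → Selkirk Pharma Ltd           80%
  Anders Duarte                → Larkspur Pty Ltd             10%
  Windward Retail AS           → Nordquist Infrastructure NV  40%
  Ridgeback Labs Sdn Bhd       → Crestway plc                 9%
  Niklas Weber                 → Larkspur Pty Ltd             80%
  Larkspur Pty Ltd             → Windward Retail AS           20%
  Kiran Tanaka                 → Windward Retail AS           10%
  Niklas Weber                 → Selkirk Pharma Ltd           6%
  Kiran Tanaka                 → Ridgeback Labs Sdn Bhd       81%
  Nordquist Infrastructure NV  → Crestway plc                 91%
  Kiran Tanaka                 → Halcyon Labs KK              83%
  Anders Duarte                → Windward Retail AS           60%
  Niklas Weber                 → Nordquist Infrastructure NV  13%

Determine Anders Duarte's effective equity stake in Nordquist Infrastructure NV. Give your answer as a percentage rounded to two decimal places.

Anders reaches Nordquist along 3 paths.
Direct stake: 35% = 35%.
Via Larkspur → Windward: 10% × 20% × 40% = 0.8%.
Via Windward: 60% × 40% = 24%.
Total: 35% + 0.8% + 24% = 59.8%.
Rounded: 59.80%.

59.80%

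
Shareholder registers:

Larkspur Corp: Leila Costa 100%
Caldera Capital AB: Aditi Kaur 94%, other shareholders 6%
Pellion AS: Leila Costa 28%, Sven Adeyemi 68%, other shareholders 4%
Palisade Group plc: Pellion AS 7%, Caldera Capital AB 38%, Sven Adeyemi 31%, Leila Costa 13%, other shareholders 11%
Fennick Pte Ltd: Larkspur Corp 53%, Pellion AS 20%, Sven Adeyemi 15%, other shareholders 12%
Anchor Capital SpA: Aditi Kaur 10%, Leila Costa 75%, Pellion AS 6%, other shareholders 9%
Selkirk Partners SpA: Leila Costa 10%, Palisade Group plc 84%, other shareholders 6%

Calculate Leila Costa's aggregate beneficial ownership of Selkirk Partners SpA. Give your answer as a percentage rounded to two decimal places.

Leila reaches Selkirk along 3 paths.
Direct stake: 10% = 10%.
Via Pellion → Palisade: 28% × 7% × 84% = 1.6464%.
Via Palisade: 13% × 84% = 10.92%.
Total: 10% + 1.6464% + 10.92% = 22.5664%.
Rounded: 22.57%.

22.57%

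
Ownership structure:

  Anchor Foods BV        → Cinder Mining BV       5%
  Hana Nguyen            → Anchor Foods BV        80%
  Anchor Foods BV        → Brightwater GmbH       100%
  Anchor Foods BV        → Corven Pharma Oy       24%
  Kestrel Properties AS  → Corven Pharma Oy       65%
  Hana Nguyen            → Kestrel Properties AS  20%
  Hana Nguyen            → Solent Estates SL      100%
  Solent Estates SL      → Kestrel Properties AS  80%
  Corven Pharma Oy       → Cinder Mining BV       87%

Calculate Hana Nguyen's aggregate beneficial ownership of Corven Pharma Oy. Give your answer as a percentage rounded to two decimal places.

Hana reaches Corven along 3 paths.
Via Anchor: 80% × 24% = 19.2%.
Via Solent → Kestrel: 100% × 80% × 65% = 52%.
Via Kestrel: 20% × 65% = 13%.
Total: 19.2% + 52% + 13% = 84.2%.
Rounded: 84.20%.

84.20%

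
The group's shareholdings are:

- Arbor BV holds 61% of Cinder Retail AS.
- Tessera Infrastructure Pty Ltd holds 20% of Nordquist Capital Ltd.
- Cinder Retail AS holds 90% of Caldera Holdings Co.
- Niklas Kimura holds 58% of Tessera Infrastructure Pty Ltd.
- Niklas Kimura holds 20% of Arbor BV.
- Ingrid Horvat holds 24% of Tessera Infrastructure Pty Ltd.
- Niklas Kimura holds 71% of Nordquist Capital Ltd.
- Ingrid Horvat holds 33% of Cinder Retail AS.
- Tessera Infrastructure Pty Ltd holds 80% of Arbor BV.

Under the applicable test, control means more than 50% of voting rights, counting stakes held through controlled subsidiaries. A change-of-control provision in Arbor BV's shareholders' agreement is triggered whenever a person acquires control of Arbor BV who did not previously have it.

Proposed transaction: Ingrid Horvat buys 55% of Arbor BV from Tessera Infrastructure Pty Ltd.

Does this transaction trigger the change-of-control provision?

Yes

The purchase adds only to Ingrid's holdings (Tessera's stake shrinks), so Ingrid is the only person who could newly come to control Arbor.
Ingrid's largest direct stake is 33% in Cinder, which does not meet the threshold, so Ingrid controls no company.
Neither Ingrid nor any entity Ingrid controls holds any voting interest in Arbor.
So before the transaction, Ingrid does not control Arbor.
After the purchase, Ingrid holds 55% of Arbor directly, and Tessera's stake falls to 25%.
Ingrid holds 55% of Arbor, so Ingrid controls Arbor.
Ingrid did not control Arbor before and does after, so the clause is triggered.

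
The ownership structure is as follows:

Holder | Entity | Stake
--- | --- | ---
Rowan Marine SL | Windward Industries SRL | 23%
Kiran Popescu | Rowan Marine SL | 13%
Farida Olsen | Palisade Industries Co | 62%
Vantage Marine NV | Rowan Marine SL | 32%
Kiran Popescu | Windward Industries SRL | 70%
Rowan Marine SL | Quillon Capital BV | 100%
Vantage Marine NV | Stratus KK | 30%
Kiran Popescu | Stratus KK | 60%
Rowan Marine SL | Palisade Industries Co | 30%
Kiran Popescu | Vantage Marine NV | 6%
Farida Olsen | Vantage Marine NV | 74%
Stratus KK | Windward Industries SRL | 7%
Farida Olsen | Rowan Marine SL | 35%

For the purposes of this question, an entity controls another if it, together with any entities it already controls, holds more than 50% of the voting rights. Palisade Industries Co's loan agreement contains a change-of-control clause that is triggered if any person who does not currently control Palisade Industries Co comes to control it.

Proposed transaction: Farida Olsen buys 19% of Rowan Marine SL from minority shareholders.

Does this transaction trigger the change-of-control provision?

The purchase changes only Farida's holdings, so Farida is the only person who could newly come to control Palisade.
Farida holds 74% of Vantage, so Farida controls Vantage.
Farida and Vantage together hold 35% + 32% = 67% of Rowan, so Farida controls Rowan.
Rowan and Farida together hold 30% + 62% = 92% of Palisade, so Farida controls Palisade.
So Farida already controls Palisade before the transaction.
After the purchase, Farida's direct stake in Rowan rises to 35% + 19% = 54%.
Farida controlled Palisade already, so this is not a new person acquiring control; every other person's position is unchanged or reduced.
No new person acquires control, so the clause is not triggered.

No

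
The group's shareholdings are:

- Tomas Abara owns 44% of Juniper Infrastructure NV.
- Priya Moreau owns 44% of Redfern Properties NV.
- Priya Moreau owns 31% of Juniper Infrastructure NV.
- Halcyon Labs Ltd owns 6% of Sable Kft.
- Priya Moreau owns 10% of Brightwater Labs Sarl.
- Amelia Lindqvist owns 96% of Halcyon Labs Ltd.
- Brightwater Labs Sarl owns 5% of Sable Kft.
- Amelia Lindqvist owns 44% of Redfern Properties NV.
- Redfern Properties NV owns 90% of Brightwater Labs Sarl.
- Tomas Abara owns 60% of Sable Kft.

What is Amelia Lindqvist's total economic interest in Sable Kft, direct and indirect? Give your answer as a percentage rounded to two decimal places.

7.74%

Amelia reaches Sable along 2 paths.
Via Redfern → Brightwater: 44% × 90% × 5% = 1.98%.
Via Halcyon: 96% × 6% = 5.76%.
Total: 1.98% + 5.76% = 7.74%.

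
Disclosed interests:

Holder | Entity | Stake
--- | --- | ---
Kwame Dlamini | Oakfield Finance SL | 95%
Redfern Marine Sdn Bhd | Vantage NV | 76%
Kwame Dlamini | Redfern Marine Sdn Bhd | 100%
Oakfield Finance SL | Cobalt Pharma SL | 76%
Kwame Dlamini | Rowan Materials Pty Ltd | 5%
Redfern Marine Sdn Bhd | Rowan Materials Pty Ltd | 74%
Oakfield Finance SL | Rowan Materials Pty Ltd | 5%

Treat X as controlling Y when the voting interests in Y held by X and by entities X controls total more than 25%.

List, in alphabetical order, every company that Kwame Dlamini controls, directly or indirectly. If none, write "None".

Cobalt Pharma SL, Oakfield Finance SL, Redfern Marine Sdn Bhd, Rowan Materials Pty Ltd, Vantage NV

Kwame holds 100% of Redfern, so Kwame controls Redfern.
Kwame holds 95% of Oakfield, so Kwame controls Oakfield.
Oakfield holds 76% of Cobalt, so Kwame controls Cobalt.
Oakfield and Redfern and Kwame together hold 5% + 74% + 5% = 84% of Rowan, so Kwame controls Rowan.
Redfern holds 76% of Vantage, so Kwame controls Vantage.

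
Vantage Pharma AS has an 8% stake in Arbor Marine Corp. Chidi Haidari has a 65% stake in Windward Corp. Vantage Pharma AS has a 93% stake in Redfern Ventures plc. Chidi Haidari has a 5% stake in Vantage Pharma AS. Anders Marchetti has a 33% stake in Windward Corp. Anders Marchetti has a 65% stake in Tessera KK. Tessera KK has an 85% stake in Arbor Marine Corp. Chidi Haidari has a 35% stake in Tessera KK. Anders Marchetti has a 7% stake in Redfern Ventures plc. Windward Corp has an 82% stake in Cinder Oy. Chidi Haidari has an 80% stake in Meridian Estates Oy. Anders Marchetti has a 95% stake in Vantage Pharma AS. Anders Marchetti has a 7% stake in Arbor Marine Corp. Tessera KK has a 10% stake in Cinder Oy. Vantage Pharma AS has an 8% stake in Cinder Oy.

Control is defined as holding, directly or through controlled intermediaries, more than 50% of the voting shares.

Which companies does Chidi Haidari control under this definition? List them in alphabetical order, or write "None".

Cinder Oy, Meridian Estates Oy, Windward Corp

Chidi holds 65% of Windward, so Chidi controls Windward.
Chidi holds 80% of Meridian, so Chidi controls Meridian.
Windward holds 82% of Cinder, so Chidi controls Cinder.
No other company's threshold is met.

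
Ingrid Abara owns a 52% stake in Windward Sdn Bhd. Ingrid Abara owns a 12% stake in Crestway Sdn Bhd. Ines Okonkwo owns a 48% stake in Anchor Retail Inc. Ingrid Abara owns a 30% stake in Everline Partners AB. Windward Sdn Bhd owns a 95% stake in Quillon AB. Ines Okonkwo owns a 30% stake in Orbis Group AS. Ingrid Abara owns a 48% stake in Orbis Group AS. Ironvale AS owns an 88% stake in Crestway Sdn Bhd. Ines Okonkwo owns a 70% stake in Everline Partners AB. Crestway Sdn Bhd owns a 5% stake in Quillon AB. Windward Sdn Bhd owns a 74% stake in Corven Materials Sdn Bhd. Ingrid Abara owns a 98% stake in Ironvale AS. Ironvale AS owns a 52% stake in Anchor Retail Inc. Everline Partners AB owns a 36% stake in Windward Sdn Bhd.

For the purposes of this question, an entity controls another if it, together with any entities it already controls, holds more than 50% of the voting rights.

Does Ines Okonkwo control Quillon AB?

Ines holds 70% of Everline, so Ines controls Everline.
Neither Ines nor any entity Ines controls holds any voting interest in Quillon.
So Ines does not control Quillon.

No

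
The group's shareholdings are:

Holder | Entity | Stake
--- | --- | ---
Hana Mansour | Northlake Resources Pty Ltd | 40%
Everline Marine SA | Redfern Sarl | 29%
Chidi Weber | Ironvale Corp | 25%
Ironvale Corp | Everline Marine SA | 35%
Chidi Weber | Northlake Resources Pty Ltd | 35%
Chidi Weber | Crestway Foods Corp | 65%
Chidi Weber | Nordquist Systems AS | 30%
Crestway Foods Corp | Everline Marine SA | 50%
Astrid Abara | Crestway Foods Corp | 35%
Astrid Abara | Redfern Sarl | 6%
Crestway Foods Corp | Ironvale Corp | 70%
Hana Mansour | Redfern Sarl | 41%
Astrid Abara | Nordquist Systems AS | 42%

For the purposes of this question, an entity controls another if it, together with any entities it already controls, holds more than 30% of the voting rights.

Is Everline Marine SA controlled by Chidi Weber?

Chidi holds 65% of Crestway, so Chidi controls Crestway.
Crestway and Chidi together hold 70% + 25% = 95% of Ironvale, so Chidi controls Ironvale.
Ironvale and Crestway together hold 35% + 50% = 85% of Everline, so Chidi controls Everline.

Yes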